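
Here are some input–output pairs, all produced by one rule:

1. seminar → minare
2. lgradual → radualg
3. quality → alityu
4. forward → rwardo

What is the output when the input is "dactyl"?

Each output is the input with this applied: delete the first character, then move the first character to the end.
Working it through for "dactyl": intermediate "actyl", final "ctyla".

ctyla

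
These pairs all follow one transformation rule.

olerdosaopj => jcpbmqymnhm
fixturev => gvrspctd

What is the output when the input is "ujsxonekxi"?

hqvmlcivgs

The pattern: move the first character to the end, then shift every letter 2 places backward in the alphabet (wrapping around).
"ujsxonekxi" → "hqvmlcivgs".
(Check on "fixturev": → "ixturevf" → "gvrspctd" ✓)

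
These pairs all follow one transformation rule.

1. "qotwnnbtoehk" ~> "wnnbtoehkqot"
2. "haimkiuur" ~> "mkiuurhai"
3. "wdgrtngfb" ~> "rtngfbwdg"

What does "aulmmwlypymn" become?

mmwlypymnaul

Each output is the input with this applied: move the first 3 characters to the end (rotate left by 3).
So "aulmmwlypymn" becomes "mmwlypymnaul".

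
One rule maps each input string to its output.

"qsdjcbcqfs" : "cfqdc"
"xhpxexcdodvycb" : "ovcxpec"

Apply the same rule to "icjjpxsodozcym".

Looking at the pairs, the operation is to swap the front and back halves of the string, then keep every other character starting from the second (positions 2nd, 4th, 6th, ...).
Starting from "icjjpxsodozcym": after the first operation, "odozcymicjjpxs"; after the second, "dzyijps".

dzyijps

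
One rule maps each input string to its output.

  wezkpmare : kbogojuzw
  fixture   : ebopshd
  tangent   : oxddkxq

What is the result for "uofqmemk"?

owueypaw

The rule is to move the last 3 characters to the front (rotate right by 3), then shift every letter 10 places forward in the alphabet (wrapping around).
Starting from "uofqmemk": after the first operation, "emkuofqm"; after the second, "owueypaw".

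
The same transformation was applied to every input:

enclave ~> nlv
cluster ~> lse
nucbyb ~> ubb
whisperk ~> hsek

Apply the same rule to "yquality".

The pattern: keep every other character starting from the second (positions 2nd, 4th, 6th, ...).
On "yquality" that produces "qaiy".

qaiy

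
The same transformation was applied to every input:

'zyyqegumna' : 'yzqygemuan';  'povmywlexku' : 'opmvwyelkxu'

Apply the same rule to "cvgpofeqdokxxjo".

The transformation: swap each adjacent pair of characters (1↔2, 3↔4, ...).
Applying that to "cvgpofeqdokxxjo" gives "vcpgfoqeodxkjxo".

vcpgfoqeodxkjxo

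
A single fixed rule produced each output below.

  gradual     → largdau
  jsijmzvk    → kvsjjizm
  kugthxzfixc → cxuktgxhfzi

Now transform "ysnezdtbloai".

Looking at the pairs, the operation is to move the last 2 characters to the front (rotate right by 2), then swap each adjacent pair of characters (1↔2, 3↔4, ...).
Working it through for "ysnezdtbloai": intermediate "aiysnezdtblo", final "iasyendzbtol".

iasyendzbtol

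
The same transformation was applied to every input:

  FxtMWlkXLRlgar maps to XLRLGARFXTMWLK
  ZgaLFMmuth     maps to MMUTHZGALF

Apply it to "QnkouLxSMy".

The transformation: swap the front and back halves of the string, then convert every letter to uppercase.
Applying both steps to "QnkouLxSMy": "LxSMyQnkou", then "LXSMYQNKOU".

LXSMYQNKOU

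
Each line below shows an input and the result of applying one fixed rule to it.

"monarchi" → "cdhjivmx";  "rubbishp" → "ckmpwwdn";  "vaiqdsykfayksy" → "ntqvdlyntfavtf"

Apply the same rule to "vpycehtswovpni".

Rule — move the last 2 characters to the front (rotate right by 2), then shift every letter 5 places backward in the alphabet (wrapping around).
Working it through for "vpycehtswovpni": intermediate "nivpycehtswovp", final "idqktxzconrjqk".

idqktxzconrjqk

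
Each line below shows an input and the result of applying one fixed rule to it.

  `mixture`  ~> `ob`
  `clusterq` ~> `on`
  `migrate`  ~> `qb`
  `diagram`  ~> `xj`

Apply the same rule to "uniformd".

ja

The pattern: shift every letter 3 places backward in the alphabet (wrapping around), then keep only the last 2 characters.
For "uniformd", step one produces "rkfcloja"; step two turns that into "ja".
(Check on "diagram": → "afxdoxj" → "xj" ✓)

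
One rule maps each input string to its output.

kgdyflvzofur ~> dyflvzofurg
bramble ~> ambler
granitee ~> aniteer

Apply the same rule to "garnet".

In each case the input is transformed by: delete the first character, then move the first character to the end.
Applying both steps to "garnet": "arnet", then "rneta".

rneta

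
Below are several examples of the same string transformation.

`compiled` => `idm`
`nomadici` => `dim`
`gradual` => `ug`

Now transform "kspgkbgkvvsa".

In each case the input is transformed by: move the first 3 characters to the end (rotate left by 3), then keep one character in every 3, starting at position 2 (positions 2nd, 5th, 8th, ...).
Applying both steps to "kspgkbgkvvsa": "gkbgkvvsaksp", then "kkss".

kkss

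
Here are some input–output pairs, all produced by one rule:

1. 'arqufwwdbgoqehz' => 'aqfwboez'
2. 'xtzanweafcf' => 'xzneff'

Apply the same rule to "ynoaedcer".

yoecr

The transformation: keep every other character starting from the first (positions 1st, 3rd, 5th, ...).
"ynoaedcer" → "yoecr".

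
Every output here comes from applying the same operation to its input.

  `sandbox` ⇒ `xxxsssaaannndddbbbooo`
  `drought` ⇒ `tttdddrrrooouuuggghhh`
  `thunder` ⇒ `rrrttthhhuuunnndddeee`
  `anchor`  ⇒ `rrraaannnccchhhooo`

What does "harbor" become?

rrrhhhaaarrrbbbooo

In each case the input is transformed by: repeat every character 3 times, then move the last 3 characters to the front (rotate right by 3).
So "harbor" becomes "rrrhhhaaarrrbbbooo".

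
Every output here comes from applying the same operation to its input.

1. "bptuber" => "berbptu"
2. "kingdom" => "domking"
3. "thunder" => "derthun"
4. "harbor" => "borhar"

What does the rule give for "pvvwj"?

The pattern: move the last 3 characters to the front (rotate right by 3).
Applying that to "pvvwj" gives "vwjpv".

vwjpv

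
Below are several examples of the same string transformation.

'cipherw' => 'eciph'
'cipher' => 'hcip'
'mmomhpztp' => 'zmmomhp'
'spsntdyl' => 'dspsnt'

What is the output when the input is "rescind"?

iresc

Rule — delete the last 2 characters, then move the last character to the front.
On "rescind": the first step gives "resci", and the second then gives "iresc".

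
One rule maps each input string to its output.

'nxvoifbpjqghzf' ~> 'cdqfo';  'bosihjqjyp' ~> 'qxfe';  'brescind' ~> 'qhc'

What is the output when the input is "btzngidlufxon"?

qcsuc

The pattern: keep one character in every 3, starting at position 1 (positions 1st, 4th, 7th, ...), then shift every letter 11 places backward in the alphabet (wrapping around).
On "btzngidlufxon": the first step gives "bndfn", and the second then gives "qcsuc".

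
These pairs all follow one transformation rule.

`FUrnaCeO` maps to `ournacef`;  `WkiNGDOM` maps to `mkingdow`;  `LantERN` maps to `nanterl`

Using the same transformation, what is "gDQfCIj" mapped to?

In each case the input is transformed by: swap the first and last characters, then convert every letter to lowercase.
Starting from "gDQfCIj": after the first operation, "jDQfCIg"; after the second, "jdqfcig".

jdqfcig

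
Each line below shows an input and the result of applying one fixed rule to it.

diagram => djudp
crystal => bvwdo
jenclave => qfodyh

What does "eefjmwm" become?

impzp

In each case the input is transformed by: delete the first 2 characters, then shift every letter 3 places forward in the alphabet (wrapping around).
Applying both steps to "eefjmwm": "fjmwm", then "impzp".
(Check on "diagram": → "agram" → "djudp" ✓)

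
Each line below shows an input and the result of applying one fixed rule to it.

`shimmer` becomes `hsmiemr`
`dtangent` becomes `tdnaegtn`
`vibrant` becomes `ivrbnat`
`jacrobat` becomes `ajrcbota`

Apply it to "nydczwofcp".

What's happening: swap each adjacent pair of characters (1↔2, 3↔4, ...).
For "nydczwofcp" the result is "yncdwzfopc".

yncdwzfopc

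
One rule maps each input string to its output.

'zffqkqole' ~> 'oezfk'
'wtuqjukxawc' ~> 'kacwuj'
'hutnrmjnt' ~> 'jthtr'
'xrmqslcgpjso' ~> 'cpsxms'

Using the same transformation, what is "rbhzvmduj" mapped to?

djrhv

Each output is the input with this applied: keep every other character starting from the first (positions 1st, 3rd, 5th, ...), then move the first 3 characters to the end (rotate left by 3).
On "rbhzvmduj": the first step gives "rhvdj", and the second then gives "djrhv".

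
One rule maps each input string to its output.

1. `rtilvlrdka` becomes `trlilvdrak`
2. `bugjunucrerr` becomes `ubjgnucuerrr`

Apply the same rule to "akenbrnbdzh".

kanerbbnzdh

Rule — swap each adjacent pair of characters (1↔2, 3↔4, ...).
Doing the same to "akenbrnbdzh": "kanerbbnzdh".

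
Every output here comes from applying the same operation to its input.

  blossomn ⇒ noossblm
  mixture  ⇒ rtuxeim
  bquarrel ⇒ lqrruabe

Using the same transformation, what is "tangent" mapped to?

The rule is to sort the characters into alphabetical order, then move the first 3 characters to the end (rotate left by 3).
Doing the same to "tangent": "nnttaeg".

nnttaeg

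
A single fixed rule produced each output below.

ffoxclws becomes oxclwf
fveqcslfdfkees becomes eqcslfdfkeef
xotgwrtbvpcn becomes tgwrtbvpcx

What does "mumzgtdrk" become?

The pattern: swap the first and last characters, then delete the first 2 characters.
Working it through for "mumzgtdrk": intermediate "kumzgtdrm", final "mzgtdrm".

mzgtdrm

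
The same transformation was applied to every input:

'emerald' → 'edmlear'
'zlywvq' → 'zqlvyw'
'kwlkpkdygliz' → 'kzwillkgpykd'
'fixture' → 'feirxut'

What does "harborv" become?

hvarrob

Rule — take characters alternately from the front and the back (1st, last, 2nd, 2nd-last, ...).
Applying that to "harborv" gives "hvarrob".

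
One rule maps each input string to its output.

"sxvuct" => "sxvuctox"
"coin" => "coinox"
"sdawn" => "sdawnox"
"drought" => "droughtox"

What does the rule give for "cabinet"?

What's happening: append "ox".
Doing the same to "cabinet": "cabinetox".

cabinetox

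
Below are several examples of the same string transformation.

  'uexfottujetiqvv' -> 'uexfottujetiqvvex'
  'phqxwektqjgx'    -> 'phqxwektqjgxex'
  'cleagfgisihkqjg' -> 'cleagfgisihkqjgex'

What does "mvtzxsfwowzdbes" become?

Each output is the input with this applied: append "ex".
So "mvtzxsfwowzdbes" becomes "mvtzxsfwowzdbesex".

mvtzxsfwowzdbesex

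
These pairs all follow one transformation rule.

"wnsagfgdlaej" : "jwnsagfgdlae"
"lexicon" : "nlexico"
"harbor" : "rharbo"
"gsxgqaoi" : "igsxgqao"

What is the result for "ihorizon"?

nihorizo

What's happening: move the last character to the front.
For "ihorizon" the result is "nihorizo".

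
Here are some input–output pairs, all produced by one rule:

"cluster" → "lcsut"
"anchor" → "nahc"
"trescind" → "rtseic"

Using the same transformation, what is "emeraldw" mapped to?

merela

Each output is the input with this applied: delete the last 2 characters, then swap each adjacent pair of characters (1↔2, 3↔4, ...).
For "emeraldw", step one produces "emeral"; step two turns that into "merela".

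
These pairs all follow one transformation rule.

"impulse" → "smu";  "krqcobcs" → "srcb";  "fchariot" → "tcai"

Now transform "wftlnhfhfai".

aflhh

Looking at the pairs, the operation is to keep every other character starting from the second (positions 2nd, 4th, 6th, ...), then move the last character to the front.
For "wftlnhfhfai", step one produces "flhha"; step two turns that into "aflhh".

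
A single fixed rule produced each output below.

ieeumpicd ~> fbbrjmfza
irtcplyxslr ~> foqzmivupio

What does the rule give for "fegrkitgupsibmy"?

Each output is the input with this applied: shift every letter 3 places backward in the alphabet (wrapping around).
For "fegrkitgupsibmy" the result is "cbdohfqdrmpfyjv".

cbdohfqdrmpfyjv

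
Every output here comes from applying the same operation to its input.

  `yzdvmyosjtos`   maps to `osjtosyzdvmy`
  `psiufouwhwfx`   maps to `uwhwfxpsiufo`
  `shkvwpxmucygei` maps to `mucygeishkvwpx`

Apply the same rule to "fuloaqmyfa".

qmyfafuloa

In each case the input is transformed by: swap the front and back halves of the string.
On "fuloaqmyfa" that produces "qmyfafuloa".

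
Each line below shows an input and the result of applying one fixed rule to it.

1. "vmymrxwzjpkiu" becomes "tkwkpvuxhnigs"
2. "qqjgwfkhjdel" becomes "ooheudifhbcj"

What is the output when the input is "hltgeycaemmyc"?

fjrecwayckkwa

Each output is the input with this applied: shift every letter 2 places backward in the alphabet (wrapping around).
Doing the same to "hltgeycaemmyc": "fjrecwayckkwa".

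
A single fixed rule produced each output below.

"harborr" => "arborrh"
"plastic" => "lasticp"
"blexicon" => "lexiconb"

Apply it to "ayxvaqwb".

The transformation: move the first character to the end.
For "ayxvaqwb" the result is "yxvaqwba".

yxvaqwba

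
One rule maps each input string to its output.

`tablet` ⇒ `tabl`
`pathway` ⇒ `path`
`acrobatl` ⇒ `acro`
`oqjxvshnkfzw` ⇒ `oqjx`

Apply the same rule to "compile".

What's happening: keep only the first 4 characters.
Applying that to "compile" gives "comp".

comp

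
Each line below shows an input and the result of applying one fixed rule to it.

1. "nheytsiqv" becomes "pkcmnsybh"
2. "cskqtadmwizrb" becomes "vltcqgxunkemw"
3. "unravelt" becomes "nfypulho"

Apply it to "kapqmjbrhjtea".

uyndblvdgkjue

In each case the input is transformed by: reverse the string, then shift every letter 6 places backward in the alphabet (wrapping around).
Starting from "kapqmjbrhjtea": after the first operation, "aetjhrbjmqpak"; after the second, "uyndblvdgkjue".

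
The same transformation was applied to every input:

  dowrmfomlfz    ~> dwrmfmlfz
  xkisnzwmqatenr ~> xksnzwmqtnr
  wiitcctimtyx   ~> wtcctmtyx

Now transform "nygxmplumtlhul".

Rule — remove every vowel.
"nygxmplumtlhul" → "nygxmplmtlhl".

nygxmplmtlhl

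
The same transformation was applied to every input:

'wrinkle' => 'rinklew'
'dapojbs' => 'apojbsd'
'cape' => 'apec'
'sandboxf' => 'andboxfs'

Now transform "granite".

The pattern: move the first character to the end.
Applying that to "granite" gives "raniteg".

raniteg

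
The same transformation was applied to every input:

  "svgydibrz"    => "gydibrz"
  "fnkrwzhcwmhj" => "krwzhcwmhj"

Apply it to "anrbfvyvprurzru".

Each output is the input with this applied: delete the first 2 characters.
For "anrbfvyvprurzru" the result is "rbfvyvprurzru".

rbfvyvprurzru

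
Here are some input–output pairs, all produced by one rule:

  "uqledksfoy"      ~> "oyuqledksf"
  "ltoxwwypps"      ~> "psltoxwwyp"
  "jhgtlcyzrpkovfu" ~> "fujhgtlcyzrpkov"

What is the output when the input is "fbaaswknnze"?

zefbaaswknn

Each output is the input with this applied: move the last 2 characters to the front (rotate right by 2).
"fbaaswknnze" → "zefbaaswknn".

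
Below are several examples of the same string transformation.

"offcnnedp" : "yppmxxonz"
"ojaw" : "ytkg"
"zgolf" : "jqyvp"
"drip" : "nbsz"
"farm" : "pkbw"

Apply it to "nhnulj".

Looking at the pairs, the operation is to shift every letter 10 places forward in the alphabet (wrapping around).
Doing the same to "nhnulj": "xrxevt".

xrxevt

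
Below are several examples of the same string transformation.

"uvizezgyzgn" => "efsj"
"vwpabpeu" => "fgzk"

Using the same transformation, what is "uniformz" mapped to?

exsp

The rule is to shift every letter 10 places forward in the alphabet (wrapping around), then keep only the first 4 characters.
Working it through for "uniformz": intermediate "exspybwj", final "exsp".
(Check on "uvizezgyzgn": → "efsjojqijqx" → "efsj" ✓)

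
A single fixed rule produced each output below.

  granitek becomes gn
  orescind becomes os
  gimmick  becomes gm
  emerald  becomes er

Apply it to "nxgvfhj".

The pattern: keep one character in every 3, starting at position 1 (positions 1st, 4th, 7th, ...), then delete the last character.
On "nxgvfhj": the first step gives "nvj", and the second then gives "nv".

nv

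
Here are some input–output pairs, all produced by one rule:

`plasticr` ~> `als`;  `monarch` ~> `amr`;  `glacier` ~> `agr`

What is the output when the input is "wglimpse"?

els

Looking at the pairs, the operation is to sort the characters into alphabetical order, then keep one character in every 3, starting at position 1 (positions 1st, 4th, 7th, ...).
Applying both steps to "wglimpse": "egilmpsw", then "els".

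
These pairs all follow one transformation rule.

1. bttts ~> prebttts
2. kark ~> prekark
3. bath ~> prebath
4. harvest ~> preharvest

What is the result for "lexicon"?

The pattern: prepend "pre".
"lexicon" → "prelexicon".

prelexicon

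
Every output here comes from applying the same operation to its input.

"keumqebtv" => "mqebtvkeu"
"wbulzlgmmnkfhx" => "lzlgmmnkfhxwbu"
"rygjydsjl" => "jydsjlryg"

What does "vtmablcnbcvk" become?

Looking at the pairs, the operation is to move the first 3 characters to the end (rotate left by 3).
On "vtmablcnbcvk" that produces "ablcnbcvkvtm".

ablcnbcvkvtm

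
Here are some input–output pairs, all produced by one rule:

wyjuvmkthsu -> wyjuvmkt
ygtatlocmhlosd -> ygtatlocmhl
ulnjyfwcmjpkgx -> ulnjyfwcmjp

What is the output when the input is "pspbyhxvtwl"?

The rule is to delete the last 3 characters.
Doing the same to "pspbyhxvtwl": "pspbyhxv".

pspbyhxv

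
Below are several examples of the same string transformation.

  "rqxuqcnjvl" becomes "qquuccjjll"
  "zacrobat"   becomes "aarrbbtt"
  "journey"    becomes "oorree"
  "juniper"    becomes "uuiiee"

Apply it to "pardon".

aaddnn

The rule is to keep every other character starting from the second (positions 2nd, 4th, 6th, ...), then double every character.
So "pardon" becomes "aaddnn".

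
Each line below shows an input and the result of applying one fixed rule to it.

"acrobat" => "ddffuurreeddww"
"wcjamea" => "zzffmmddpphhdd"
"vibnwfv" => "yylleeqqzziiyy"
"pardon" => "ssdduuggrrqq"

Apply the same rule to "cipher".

ffllsskkhhuu

Rule — double every character, then shift every letter 3 places forward in the alphabet (wrapping around).
Starting from "cipher": after the first operation, "cciipphheerr"; after the second, "ffllsskkhhuu".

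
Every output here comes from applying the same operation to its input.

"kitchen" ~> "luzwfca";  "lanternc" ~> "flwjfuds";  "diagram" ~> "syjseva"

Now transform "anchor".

uzgjsf

The transformation: shift every letter 8 places backward in the alphabet (wrapping around), then move the first 2 characters to the end (rotate left by 2).
For "anchor", step one produces "sfuzgj"; step two turns that into "uzgjsf".
(Check on "diagram": → "vasyjse" → "syjseva" ✓)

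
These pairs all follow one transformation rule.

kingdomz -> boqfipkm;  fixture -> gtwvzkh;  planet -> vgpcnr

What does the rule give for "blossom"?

Looking at the pairs, the operation is to shift every letter 2 places forward in the alphabet (wrapping around), then reverse the string.
Applying both steps to "blossom": "dnquuqo", then "oquuqnd".

oquuqnd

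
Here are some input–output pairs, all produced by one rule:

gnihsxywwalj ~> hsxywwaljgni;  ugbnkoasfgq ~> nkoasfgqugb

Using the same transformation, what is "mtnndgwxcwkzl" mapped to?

ndgwxcwkzlmtn

Rule — move the first 3 characters to the end (rotate left by 3).
Doing the same to "mtnndgwxcwkzl": "ndgwxcwkzlmtn".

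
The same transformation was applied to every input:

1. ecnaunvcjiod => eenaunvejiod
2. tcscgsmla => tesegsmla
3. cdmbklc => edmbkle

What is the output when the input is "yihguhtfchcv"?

The transformation: replace every "c" with "e".
So "yihguhtfchcv" becomes "yihguhtfehev".

yihguhtfehev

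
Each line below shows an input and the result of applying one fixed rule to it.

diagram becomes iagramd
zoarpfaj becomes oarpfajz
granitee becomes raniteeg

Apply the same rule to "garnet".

arnetg

What's happening: move the first character to the end.
Doing the same to "garnet": "arnetg".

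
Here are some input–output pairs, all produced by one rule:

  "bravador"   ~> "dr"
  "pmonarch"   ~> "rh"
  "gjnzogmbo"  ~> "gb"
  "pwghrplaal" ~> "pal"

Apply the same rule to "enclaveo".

The rule is to keep every other character starting from the second (positions 2nd, 4th, 6th, ...), then delete the first 2 characters.
Working it through for "enclaveo": intermediate "nlvo", final "vo".
(Check on "pmonarch": → "mnrh" → "rh" ✓)

vo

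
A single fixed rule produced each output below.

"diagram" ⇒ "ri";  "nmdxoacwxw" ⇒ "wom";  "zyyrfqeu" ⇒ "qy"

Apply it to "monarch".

ro

In each case the input is transformed by: reverse the string, then keep one character in every 3, starting at position 3 (positions 3rd, 6th, 9th, ...).
"monarch" → "hcranom" → "ro".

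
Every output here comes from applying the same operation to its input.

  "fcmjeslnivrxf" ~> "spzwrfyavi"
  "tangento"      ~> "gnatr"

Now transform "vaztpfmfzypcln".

The rule is to delete the last 3 characters, then shift every letter 13 places forward in the alphabet (wrapping around) — i.e. ROT13.
Starting from "vaztpfmfzypcln": after the first operation, "vaztpfmfzyp"; after the second, "inmgcszsmlc".

inmgcszsmlc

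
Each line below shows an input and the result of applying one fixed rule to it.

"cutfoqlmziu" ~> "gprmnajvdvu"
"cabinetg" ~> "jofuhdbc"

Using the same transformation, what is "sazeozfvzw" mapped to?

fpagwaxtba

What's happening: move the first 3 characters to the end (rotate left by 3), then shift every letter 1 place forward in the alphabet (wrapping around).
Starting from "sazeozfvzw": after the first operation, "eozfvzwsaz"; after the second, "fpagwaxtba".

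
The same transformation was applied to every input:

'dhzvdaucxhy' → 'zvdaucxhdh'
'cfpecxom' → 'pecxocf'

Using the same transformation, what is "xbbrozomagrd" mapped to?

The transformation: delete the last character, then move the first 2 characters to the end (rotate left by 2).
On "xbbrozomagrd" that produces "brozomagrxb".
(Check on "cfpecxom": → "cfpecxo" → "pecxocf" ✓)

brozomagrxb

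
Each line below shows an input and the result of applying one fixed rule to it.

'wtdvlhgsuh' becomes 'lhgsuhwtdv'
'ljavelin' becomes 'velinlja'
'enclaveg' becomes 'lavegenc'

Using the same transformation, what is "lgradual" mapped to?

Looking at the pairs, the operation is to swap the front and back halves of the string, then move the last character to the front.
Starting from "lgradual": after the first operation, "duallgra"; after the second, "aduallgr".

aduallgr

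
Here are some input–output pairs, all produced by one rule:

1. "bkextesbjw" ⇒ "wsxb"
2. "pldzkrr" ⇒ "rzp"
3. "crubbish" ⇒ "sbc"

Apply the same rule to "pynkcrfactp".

tfkp

Rule — keep one character in every 3, starting at position 1 (positions 1st, 4th, 7th, ...), then reverse the string.
For "pynkcrfactp", step one produces "pkft"; step two turns that into "tfkp".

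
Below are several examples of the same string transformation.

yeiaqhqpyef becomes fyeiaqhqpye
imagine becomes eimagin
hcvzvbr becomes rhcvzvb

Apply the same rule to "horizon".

nhorizo

Each output is the input with this applied: move the last character to the front.
So "horizon" becomes "nhorizo".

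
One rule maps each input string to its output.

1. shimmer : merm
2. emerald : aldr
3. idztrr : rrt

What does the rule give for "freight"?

What's happening: delete the first 3 characters, then move the first character to the end.
"freight" → "ight" → "ghti".

ghti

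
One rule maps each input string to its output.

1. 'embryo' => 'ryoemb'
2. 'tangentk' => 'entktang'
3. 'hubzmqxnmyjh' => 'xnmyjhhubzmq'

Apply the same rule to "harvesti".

estiharv

The rule is to swap the front and back halves of the string.
On "harvesti" that produces "estiharv".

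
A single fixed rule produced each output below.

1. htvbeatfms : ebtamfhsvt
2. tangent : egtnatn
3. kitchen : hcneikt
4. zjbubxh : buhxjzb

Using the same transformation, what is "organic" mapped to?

nacirog

What's happening: move the first 3 characters to the end (rotate left by 3), then swap each adjacent pair of characters (1↔2, 3↔4, ...).
Applying both steps to "organic": "anicorg", then "nacirog".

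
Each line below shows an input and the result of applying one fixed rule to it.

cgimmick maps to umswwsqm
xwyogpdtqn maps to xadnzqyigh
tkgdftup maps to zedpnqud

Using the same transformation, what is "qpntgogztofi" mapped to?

Each output is the input with this applied: shift every letter 10 places forward in the alphabet (wrapping around), then reverse the string.
So "qpntgogztofi" becomes "spydjqyqdxza".

spydjqyqdxza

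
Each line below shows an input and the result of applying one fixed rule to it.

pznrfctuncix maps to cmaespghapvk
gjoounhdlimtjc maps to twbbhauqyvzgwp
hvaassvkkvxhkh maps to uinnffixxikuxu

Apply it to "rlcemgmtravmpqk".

In each case the input is transformed by: shift every letter 13 places forward in the alphabet (wrapping around) — i.e. ROT13.
So "rlcemgmtravmpqk" becomes "eyprztzgenizcdx".

eyprztzgenizcdx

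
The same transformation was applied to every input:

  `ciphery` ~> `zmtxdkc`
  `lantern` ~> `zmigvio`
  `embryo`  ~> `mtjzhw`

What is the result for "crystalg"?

Each output is the input with this applied: shift every letter 5 places backward in the alphabet (wrapping around), then move the last 3 characters to the front (rotate right by 3).
On "crystalg": the first step gives "xmtnovgb", and the second then gives "vgbxmtno".

vgbxmtno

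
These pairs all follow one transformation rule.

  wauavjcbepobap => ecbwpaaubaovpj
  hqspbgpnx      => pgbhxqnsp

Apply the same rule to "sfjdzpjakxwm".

apjsmfwjxdkz

The transformation: take characters alternately from the front and the back (1st, last, 2nd, 2nd-last, ...), then move the last 3 characters to the front (rotate right by 3).
For "sfjdzpjakxwm", step one produces "smfwjxdkzapj"; step two turns that into "apjsmfwjxdkz".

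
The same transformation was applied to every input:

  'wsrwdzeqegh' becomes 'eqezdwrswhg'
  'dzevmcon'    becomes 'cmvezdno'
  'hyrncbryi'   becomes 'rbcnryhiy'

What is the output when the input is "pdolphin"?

Looking at the pairs, the operation is to move the last 2 characters to the front (rotate right by 2), then reverse the string.
For "pdolphin", step one produces "inpdolph"; step two turns that into "hplodpni".

hplodpni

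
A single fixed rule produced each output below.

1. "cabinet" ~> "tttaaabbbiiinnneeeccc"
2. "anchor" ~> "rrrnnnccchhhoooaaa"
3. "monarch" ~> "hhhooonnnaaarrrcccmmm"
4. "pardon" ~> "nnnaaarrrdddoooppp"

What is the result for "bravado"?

The pattern: swap the first and last characters, then repeat every character 3 times.
On "bravado": the first step gives "oravadb", and the second then gives "ooorrraaavvvaaadddbbb".
(Check on "monarch": → "honarcm" → "hhhooonnnaaarrrcccmmm" ✓)

ooorrraaavvvaaadddbbb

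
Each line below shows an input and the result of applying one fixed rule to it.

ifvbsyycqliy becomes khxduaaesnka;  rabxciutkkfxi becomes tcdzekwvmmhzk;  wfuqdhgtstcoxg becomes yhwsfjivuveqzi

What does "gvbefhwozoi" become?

Rule — shift every letter 2 places forward in the alphabet (wrapping around).
So "gvbefhwozoi" becomes "ixdghjyqbqk".

ixdghjyqbqk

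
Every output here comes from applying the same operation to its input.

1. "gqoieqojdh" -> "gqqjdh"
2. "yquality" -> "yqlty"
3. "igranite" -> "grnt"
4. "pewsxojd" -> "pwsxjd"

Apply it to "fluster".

flstr

What's happening: remove every vowel.
For "fluster" the result is "flstr".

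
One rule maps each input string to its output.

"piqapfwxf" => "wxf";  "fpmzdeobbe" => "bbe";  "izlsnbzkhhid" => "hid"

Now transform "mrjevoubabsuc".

The transformation: keep only the last 3 characters.
So "mrjevoubabsuc" becomes "suc".

suc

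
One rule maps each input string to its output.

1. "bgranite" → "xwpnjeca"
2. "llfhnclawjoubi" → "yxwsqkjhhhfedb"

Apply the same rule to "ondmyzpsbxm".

zxvutolkjii

In each case the input is transformed by: shift every letter 4 places backward in the alphabet (wrapping around), then sort the characters into reverse alphabetical order.
For "ondmyzpsbxm", step one produces "kjziuvloxti"; step two turns that into "zxvutolkjii".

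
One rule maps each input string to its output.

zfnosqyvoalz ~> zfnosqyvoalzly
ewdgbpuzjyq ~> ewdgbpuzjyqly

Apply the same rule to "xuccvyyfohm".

xuccvyyfohmly

Rule — append "ly".
Applying that to "xuccvyyfohm" gives "xuccvyyfohmly".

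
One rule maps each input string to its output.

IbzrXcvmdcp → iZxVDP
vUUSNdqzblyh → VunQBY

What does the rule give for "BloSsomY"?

bOSM

The transformation: keep every other character starting from the first (positions 1st, 3rd, 5th, ...), then flip the case of every letter.
So "BloSsomY" becomes "bOSM".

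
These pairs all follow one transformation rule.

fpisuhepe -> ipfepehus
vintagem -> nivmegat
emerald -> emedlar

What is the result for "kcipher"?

ickrehp

The transformation: reverse the string, then move the last 3 characters to the front (rotate right by 3).
Working it through for "kcipher": intermediate "rehpick", final "ickrehp".
(Check on "fpisuhepe": → "epehusipf" → "ipfepehus" ✓)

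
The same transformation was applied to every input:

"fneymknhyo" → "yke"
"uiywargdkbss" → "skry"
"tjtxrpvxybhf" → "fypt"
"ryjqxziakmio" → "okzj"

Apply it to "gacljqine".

The rule is to keep one character in every 3, starting at position 3 (positions 3rd, 6th, 9th, ...), then reverse the string.
"gacljqine" → "cqe" → "eqc".

eqc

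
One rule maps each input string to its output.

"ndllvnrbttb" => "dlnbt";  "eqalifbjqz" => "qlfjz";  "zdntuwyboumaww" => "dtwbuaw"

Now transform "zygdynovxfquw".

Rule — keep every other character starting from the second (positions 2nd, 4th, 6th, ...).
For "zygdynovxfquw" the result is "ydnvfu".

ydnvfu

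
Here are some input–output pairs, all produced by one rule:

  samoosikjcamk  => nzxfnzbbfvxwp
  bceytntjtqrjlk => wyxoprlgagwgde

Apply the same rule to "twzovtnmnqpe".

dcrgjmbigaza

The pattern: move the last 3 characters to the front (rotate right by 3), then shift every letter 13 places forward in the alphabet (wrapping around) — i.e. ROT13.
"twzovtnmnqpe" → "qpetwzovtnmn" → "dcrgjmbigaza".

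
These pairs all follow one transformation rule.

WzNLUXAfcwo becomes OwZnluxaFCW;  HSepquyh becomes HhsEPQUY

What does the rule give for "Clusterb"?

The transformation: flip the case of every letter, then move the last character to the front.
On "Clusterb": the first step gives "cLUSTERB", and the second then gives "BcLUSTER".

BcLUSTER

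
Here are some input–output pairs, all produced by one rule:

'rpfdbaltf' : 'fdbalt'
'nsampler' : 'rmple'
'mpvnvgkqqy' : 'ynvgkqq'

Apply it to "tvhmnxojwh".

The rule is to delete the first 3 characters, then move the last character to the front.
Applying that to "tvhmnxojwh" gives "hmnxojw".

hmnxojw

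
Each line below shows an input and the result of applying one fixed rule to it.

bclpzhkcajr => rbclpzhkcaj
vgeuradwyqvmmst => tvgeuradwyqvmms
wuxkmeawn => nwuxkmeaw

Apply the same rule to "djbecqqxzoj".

jdjbecqqxzo

In each case the input is transformed by: move the last character to the front.
Applying that to "djbecqqxzoj" gives "jdjbecqqxzo".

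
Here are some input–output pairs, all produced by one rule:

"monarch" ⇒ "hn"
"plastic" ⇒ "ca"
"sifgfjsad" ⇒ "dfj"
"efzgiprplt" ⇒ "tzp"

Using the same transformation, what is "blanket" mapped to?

ta

Rule — move the last 2 characters to the front (rotate right by 2), then keep one character in every 3, starting at position 2 (positions 2nd, 5th, 8th, ...).
For "blanket", step one produces "etblank"; step two turns that into "ta".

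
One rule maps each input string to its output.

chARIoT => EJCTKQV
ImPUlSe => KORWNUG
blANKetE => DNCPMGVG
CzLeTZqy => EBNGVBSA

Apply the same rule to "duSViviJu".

FWUXKXKLW

What's happening: shift every letter 2 places forward in the alphabet (wrapping around), then convert every letter to uppercase.
For "duSViviJu", step one produces "fwUXkxkLw"; step two turns that into "FWUXKXKLW".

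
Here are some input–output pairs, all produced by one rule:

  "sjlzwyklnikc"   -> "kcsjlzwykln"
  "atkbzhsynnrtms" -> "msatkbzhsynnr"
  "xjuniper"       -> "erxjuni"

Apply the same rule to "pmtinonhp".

What's happening: move the last 3 characters to the front (rotate right by 3), then delete the first character.
Starting from "pmtinonhp": after the first operation, "nhppmtino"; after the second, "hppmtino".

hppmtino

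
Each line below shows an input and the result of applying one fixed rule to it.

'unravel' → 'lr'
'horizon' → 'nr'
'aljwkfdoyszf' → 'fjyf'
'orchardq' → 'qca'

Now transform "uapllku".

up

The rule is to take characters alternately from the front and the back (1st, last, 2nd, 2nd-last, ...), then keep one character in every 3, starting at position 2 (positions 2nd, 5th, 8th, ...).
On "uapllku": the first step gives "uuakpll", and the second then gives "up".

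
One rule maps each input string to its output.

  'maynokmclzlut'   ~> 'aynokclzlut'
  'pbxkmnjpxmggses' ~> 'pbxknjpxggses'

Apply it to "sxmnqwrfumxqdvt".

sxnqwrfuxqdvt

The transformation: remove every "m".
On "sxmnqwrfumxqdvt" that produces "sxnqwrfuxqdvt".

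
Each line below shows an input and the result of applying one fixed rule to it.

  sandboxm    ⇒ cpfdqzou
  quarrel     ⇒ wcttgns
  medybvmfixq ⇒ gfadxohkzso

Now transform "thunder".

jwpfgtv

Rule — move the first character to the end, then shift every letter 2 places forward in the alphabet (wrapping around).
On "thunder" that produces "jwpfgtv".
(Check on "sandboxm": → "andboxms" → "cpfdqzou" ✓)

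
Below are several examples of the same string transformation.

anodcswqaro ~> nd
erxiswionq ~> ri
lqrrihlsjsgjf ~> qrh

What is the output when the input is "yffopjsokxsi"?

Each output is the input with this applied: keep every other character starting from the second (positions 2nd, 4th, 6th, ...), then delete the last 3 characters.
"yffopjsokxsi" → "fojoxi" → "foj".

foj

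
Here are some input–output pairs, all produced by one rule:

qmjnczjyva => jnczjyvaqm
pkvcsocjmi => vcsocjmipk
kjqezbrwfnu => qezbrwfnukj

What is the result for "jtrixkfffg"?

rixkfffgjt

Rule — move the first 2 characters to the end (rotate left by 2).
"jtrixkfffg" → "rixkfffgjt".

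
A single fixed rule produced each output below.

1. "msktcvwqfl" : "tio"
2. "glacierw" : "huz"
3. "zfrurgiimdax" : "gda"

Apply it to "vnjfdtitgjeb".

mhe

What's happening: shift every letter 3 places forward in the alphabet (wrapping around), then keep only the last 3 characters.
For "vnjfdtitgjeb", step one produces "yqmigwlwjmhe"; step two turns that into "mhe".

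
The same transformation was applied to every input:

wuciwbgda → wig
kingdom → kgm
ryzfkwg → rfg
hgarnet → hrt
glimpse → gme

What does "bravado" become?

The rule is to keep one character in every 3, starting at position 1 (positions 1st, 4th, 7th, ...).
So "bravado" becomes "bvo".

bvo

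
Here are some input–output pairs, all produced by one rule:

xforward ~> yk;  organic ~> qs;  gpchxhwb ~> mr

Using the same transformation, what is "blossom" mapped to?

The pattern: keep one character in every 3, starting at position 3 (positions 3rd, 6th, 9th, ...), then shift every letter 10 places forward in the alphabet (wrapping around).
Working it through for "blossom": intermediate "oo", final "yy".

yy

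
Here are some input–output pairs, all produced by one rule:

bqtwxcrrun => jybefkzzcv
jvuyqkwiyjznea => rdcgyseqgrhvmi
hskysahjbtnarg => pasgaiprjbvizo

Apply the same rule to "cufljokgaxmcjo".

Looking at the pairs, the operation is to shift every letter 8 places forward in the alphabet (wrapping around).
"cufljokgaxmcjo" → "kcntrwsoifukrw".

kcntrwsoifukrw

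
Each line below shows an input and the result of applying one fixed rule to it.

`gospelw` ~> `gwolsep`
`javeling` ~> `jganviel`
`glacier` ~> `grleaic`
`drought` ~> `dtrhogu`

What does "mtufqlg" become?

mgtluqf

The rule is to take characters alternately from the front and the back (1st, last, 2nd, 2nd-last, ...).
Doing the same to "mtufqlg": "mgtluqf".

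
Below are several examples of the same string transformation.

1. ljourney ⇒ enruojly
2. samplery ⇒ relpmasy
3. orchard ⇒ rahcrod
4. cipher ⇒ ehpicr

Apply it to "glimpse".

The rule is to reverse the string, then move the first character to the end.
For "glimpse" the result is "spmilge".

spmilge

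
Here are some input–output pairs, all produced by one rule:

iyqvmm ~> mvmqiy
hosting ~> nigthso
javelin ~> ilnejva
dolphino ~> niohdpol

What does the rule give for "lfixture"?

ruetlxfi

Rule — move the last 2 characters to the front (rotate right by 2), then take characters alternately from the front and the back (1st, last, 2nd, 2nd-last, ...).
For "lfixture", step one produces "relfixtu"; step two turns that into "ruetlxfi".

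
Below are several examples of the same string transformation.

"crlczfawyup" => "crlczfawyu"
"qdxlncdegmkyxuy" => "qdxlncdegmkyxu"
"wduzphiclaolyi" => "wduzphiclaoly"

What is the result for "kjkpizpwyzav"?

Looking at the pairs, the operation is to delete the last character.
For "kjkpizpwyzav" the result is "kjkpizpwyza".

kjkpizpwyza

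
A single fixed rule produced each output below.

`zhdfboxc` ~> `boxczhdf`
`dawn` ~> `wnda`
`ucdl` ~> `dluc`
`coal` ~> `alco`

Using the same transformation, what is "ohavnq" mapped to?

vnqoha

Each output is the input with this applied: swap the front and back halves of the string.
For "ohavnq" the result is "vnqoha".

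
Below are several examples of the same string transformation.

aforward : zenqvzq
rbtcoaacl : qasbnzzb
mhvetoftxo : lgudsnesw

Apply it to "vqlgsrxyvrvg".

What's happening: shift every letter 1 place backward in the alphabet (wrapping around), then delete the last character.
"vqlgsrxyvrvg" → "upkfrqwxuquf" → "upkfrqwxuqu".

upkfrqwxuqu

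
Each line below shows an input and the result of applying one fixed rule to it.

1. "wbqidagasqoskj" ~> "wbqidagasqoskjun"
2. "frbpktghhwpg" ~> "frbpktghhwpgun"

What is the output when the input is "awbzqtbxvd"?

awbzqtbxvdun

The transformation: append "un".
Doing the same to "awbzqtbxvd": "awbzqtbxvdun".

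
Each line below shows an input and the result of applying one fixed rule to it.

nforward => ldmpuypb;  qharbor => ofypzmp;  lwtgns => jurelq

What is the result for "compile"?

Rule — shift every letter 2 places backward in the alphabet (wrapping around).
"compile" → "amkngjc".

amkngjc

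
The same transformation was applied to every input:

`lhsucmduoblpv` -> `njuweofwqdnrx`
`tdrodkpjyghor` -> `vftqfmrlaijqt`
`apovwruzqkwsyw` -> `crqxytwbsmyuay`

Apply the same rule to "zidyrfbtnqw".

The rule is to shift every letter 2 places forward in the alphabet (wrapping around).
"zidyrfbtnqw" → "bkfathdvpsy".

bkfathdvpsy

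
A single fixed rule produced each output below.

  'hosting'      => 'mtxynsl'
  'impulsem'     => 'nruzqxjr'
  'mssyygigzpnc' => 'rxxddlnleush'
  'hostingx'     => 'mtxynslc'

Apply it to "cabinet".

hfgnsjy

Rule — shift every letter 5 places forward in the alphabet (wrapping around).
Applying that to "cabinet" gives "hfgnsjy".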